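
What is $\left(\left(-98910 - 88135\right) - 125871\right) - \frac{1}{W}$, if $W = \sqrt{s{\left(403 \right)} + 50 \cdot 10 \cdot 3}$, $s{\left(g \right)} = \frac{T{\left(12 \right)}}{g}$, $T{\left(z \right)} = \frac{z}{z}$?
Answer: $-312916 - \frac{\sqrt{243613903}}{604501} \approx -3.1292 \cdot 10^{5}$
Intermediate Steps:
$T{\left(z \right)} = 1$
$s{\left(g \right)} = \frac{1}{g}$ ($s{\left(g \right)} = 1 \frac{1}{g} = \frac{1}{g}$)
$W = \frac{\sqrt{243613903}}{403}$ ($W = \sqrt{\frac{1}{403} + 50 \cdot 10 \cdot 3} = \sqrt{\frac{1}{403} + 500 \cdot 3} = \sqrt{\frac{1}{403} + 1500} = \sqrt{\frac{604501}{403}} = \frac{\sqrt{243613903}}{403} \approx 38.73$)
$\left(\left(-98910 - 88135\right) - 125871\right) - \frac{1}{W} = \left(\left(-98910 - 88135\right) - 125871\right) - \frac{1}{\frac{1}{403} \sqrt{243613903}} = \left(-187045 - 125871\right) - \frac{\sqrt{243613903}}{604501} = -312916 - \frac{\sqrt{243613903}}{604501}$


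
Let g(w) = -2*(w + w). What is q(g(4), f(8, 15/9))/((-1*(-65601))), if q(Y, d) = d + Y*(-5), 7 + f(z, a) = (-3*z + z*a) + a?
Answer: 64/65601 ≈ 0.00097559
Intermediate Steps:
g(w) = -4*w
f(z, a) = -7 + a - 3*z + a*z (f(z, a) = -7 + ((-3*z + z*a) + a) = -7 + ((-3*z + a*z) + a) = -7 + (a - 3*z + a*z) = -7 + a - 3*z + a*z)
q(Y, d) = d - 5*Y
q(g(4), f(8, 15/9))/((-1*(-65601))) = ((-7 + 15/9 - 3*8 + (15/9)*8) - (-20)*4)/((-1*(-65601))) = ((-7 + 15*(⅑) - 24 + (15*(⅑))*8) - 5*(-16))/65601 = ((-7 + 5/3 - 24 + (5/3)*8) + 80)*(1/65601) = ((-7 + 5/3 - 24 + 40/3) + 80)*(1/65601) = (-16 + 80)*(1/65601) = 64*(1/65601) = 64/65601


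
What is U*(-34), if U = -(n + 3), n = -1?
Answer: 68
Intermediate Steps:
U = -2 (U = -(-1 + 3) = -1*2 = -2)
U*(-34) = -2*(-34) = 68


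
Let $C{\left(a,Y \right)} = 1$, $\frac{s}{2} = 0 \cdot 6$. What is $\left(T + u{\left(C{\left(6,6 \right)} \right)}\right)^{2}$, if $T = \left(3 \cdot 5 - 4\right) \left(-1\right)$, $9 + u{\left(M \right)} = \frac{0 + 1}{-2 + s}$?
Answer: $\frac{1681}{4} \approx 420.25$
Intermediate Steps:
$s = 0$ ($s = 2 \cdot 0 \cdot 6 = 2 \cdot 0 = 0$)
$u{\left(M \right)} = - \frac{19}{2}$ ($u{\left(M \right)} = -9 + \frac{0 + 1}{-2 + 0} = -9 + 1 \frac{1}{-2} = -9 + 1 \left(- \frac{1}{2}\right) = -9 - \frac{1}{2} = - \frac{19}{2}$)
$T = -11$ ($T = \left(15 - 4\right) \left(-1\right) = 11 \left(-1\right) = -11$)
$\left(T + u{\left(C{\left(6,6 \right)} \right)}\right)^{2} = \left(-11 - \frac{19}{2}\right)^{2} = \left(- \frac{41}{2}\right)^{2} = \frac{1681}{4}$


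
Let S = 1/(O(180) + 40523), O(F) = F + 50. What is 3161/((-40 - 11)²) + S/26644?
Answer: 3432286290653/2824225446132 ≈ 1.2153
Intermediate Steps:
O(F) = 50 + F
S = 1/40753 (S = 1/((50 + 180) + 40523) = 1/(230 + 40523) = 1/40753 ≈ 2.4538e-5)
3161/((-40 - 11)²) + S/26644 = 3161/((-40 - 11)²) + (1/40753)/26644 = 3161/((-51)²) + (1/40753)*(1/26644) = 3161/2601 + 1/1085822932 = 3432286290653/2824225446132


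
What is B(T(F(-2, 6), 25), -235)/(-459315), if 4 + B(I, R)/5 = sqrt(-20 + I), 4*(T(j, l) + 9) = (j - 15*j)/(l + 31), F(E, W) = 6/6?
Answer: 4/91863 - I*sqrt(465)/367452 ≈ 4.3543e-5 - 5.8685e-5*I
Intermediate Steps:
F(E, W) = 1 (F(E, W) = 6*(1/6) = 1)
T(j, l) = -9 - 7*j/(2*(31 + l)) (T(j, l) = -9 + ((j - 15*j)/(l + 31))/4 = -9 + ((-14*j)/(31 + l))/4 = -9 + (-14*j/(31 + l))/4 = -9 - 7*j/(2*(31 + l)))
B(I, R) = -20 + 5*sqrt(-20 + I)
B(T(F(-2, 6), 25), -235)/(-459315) = (-20 + 5*sqrt(-20 + (-558 - 18*25 - 7*1)/(2*(31 + 25))))/(-459315) = (-20 + 5*sqrt(-20 + (1/2)*(-558 - 450 - 7)/56))*(-1/459315) = (-20 + 5*sqrt(-20 + (1/2)*(1/56)*(-1015)))*(-1/459315) = (-20 + 5*sqrt(-20 - 145/16))*(-1/459315) = (-20 + 5*sqrt(-465/16))*(-1/459315) = (-20 + 5*(I*sqrt(465)/4))*(-1/459315) = (-20 + 5*I*sqrt(465)/4)*(-1/459315) = 4/91863 - I*sqrt(465)/367452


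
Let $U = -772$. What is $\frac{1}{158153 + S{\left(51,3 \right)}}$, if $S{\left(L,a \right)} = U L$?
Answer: $\frac{1}{118781} \approx 8.4189 \cdot 10^{-6}$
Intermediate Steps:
$S{\left(L,a \right)} = - 772 L$
$\frac{1}{158153 + S{\left(51,3 \right)}} = \frac{1}{158153 - 39372} = \frac{1}{118781}$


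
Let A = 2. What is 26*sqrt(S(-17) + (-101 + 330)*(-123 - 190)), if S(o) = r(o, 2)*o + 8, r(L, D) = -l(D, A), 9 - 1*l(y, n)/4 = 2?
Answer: 26*I*sqrt(71193) ≈ 6937.3*I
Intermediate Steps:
l(y, n) = 28 (l(y, n) = 36 - 4*2 = 36 - 8 = 28)
r(L, D) = -28 (r(L, D) = -1*28 = -28)
S(o) = 8 - 28*o (S(o) = -28*o + 8 = 8 - 28*o)
26*sqrt(S(-17) + (-101 + 330)*(-123 - 190)) = 26*sqrt((8 - 28*(-17)) + (-101 + 330)*(-123 - 190)) = 26*sqrt((8 + 476) + 229*(-313)) = 26*sqrt(484 - 71677) = 26*sqrt(-71193) = 26*(I*sqrt(71193)) = 26*I*sqrt(71193)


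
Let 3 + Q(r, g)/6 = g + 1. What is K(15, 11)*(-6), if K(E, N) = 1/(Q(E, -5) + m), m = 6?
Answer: 1/6 ≈ 0.16667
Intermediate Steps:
Q(r, g) = -12 + 6*g (Q(r, g) = -18 + 6*(g + 1) = -18 + 6*(1 + g) = -18 + (6 + 6*g) = -12 + 6*g)
K(E, N) = -1/36 (K(E, N) = 1/((-12 + 6*(-5)) + 6) = 1/((-12 - 30) + 6) = 1/(-42 + 6) = 1/(-36) = -1/36)
K(15, 11)*(-6) = -1/36*(-6) = 1/6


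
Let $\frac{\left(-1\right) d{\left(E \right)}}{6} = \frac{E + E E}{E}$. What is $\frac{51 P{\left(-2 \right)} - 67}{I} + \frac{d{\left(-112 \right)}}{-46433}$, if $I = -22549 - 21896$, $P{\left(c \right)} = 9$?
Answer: $- \frac{47802106}{2063714685} \approx -0.023163$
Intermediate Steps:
$d{\left(E \right)} = - \frac{6 \left(E + E^{2}\right)}{E}$ ($d{\left(E \right)} = - 6 \frac{E + E E}{E} = - 6 \frac{E + E^{2}}{E} = - \frac{6 \left(E + E^{2}\right)}{E}$)
$I = -44445$
$\frac{51 P{\left(-2 \right)} - 67}{I} + \frac{d{\left(-112 \right)}}{-46433} = \frac{51 \cdot 9 - 67}{-44445} + \frac{-6 - -672}{-46433} = \left(459 - 67\right) \left(- \frac{1}{44445}\right) + \left(-6 + 672\right) \left(- \frac{1}{46433}\right) = 392 \left(- \frac{1}{44445}\right) + 666 \left(- \frac{1}{46433}\right) = - \frac{392}{44445} - \frac{666}{46433} = - \frac{47802106}{2063714685}$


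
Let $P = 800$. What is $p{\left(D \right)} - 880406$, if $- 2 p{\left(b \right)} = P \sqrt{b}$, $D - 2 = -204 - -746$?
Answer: $-880406 - 1600 \sqrt{34} \approx -8.8974 \cdot 10^{5}$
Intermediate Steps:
$D = 544$ ($D = 2 - -542 = 2 + \left(-204 + 746\right) = 2 + 542 = 544$)
$p{\left(b \right)} = - 400 \sqrt{b}$ ($p{\left(b \right)} = - \frac{800 \sqrt{b}}{2} = - 400 \sqrt{b}$)
$p{\left(D \right)} - 880406 = - 400 \sqrt{544} - 880406 = - 400 \cdot 4 \sqrt{34} - 880406 = - 1600 \sqrt{34} - 880406 = -880406 - 1600 \sqrt{34}$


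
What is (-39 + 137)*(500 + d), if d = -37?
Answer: 45374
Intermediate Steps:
(-39 + 137)*(500 + d) = (-39 + 137)*(500 - 37) = 98*463 = 45374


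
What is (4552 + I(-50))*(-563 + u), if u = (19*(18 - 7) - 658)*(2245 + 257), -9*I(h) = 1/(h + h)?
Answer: -4604644548761/900 ≈ -5.1163e+9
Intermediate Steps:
I(h) = -1/(18*h) (I(h) = -1/(9*(h + h)) = -1/(2*h)/9 = -1/(18*h))
u = -1123398 (u = (19*11 - 658)*2502 = (209 - 658)*2502 = -449*2502 = -1123398)
(4552 + I(-50))*(-563 + u) = (4552 - 1/18/(-50))*(-563 - 1123398) = (4552 - 1/18*(-1/50))*(-1123961) = (4552 + 1/900)*(-1123961) = (4096801/900)*(-1123961) = -4604644548761/900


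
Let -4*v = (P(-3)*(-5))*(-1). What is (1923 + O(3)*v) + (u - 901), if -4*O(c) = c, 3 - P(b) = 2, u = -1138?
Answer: -1841/16 ≈ -115.06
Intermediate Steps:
P(b) = 1 (P(b) = 3 - 1*2 = 3 - 2 = 1)
v = -5/4 (v = -1*(-5)*(-1)/4 = -(-5)*(-1)/4 = -1/4*5 = -5/4 ≈ -1.2500)
O(c) = -c/4
(1923 + O(3)*v) + (u - 901) = (1923 - 1/4*3*(-5/4)) + (-1138 - 901) = (1923 - 3/4*(-5/4)) - 2039 = (1923 + 15/16) - 2039 = 30783/16 - 2039 = -1841/16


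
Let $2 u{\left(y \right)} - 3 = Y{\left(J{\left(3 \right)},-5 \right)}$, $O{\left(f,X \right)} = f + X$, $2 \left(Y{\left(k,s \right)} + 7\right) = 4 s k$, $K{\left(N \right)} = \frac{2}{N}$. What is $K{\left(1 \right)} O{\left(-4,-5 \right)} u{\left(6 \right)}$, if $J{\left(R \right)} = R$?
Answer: $306$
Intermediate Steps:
$Y{\left(k,s \right)} = -7 + 2 k s$ ($Y{\left(k,s \right)} = -7 + \frac{4 s k}{2} = -7 + \frac{4 k s}{2} = -7 + 2 k s$)
$O{\left(f,X \right)} = X + f$
$u{\left(y \right)} = -17$ ($u{\left(y \right)} = \frac{3}{2} + \frac{-7 + 2 \cdot 3 \left(-5\right)}{2} = \frac{3}{2} + \frac{-7 - 30}{2} = \frac{3}{2} + \frac{1}{2} \left(-37\right) = \frac{3}{2} - \frac{37}{2} = -17$)
$K{\left(1 \right)} O{\left(-4,-5 \right)} u{\left(6 \right)} = \frac{2}{1} \left(-5 - 4\right) \left(-17\right) = 2 \cdot 1 \left(-9\right) \left(-17\right) = 2 \left(-9\right) \left(-17\right) = \left(-18\right) \left(-17\right) = 306$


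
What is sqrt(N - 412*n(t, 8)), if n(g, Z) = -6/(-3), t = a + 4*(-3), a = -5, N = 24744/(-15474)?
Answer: 6*I*sqrt(152534955)/2579 ≈ 28.733*I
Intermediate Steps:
N = -4124/2579 (N = 24744*(-1/15474) = -4124/2579 ≈ -1.5991)
t = -17 (t = -5 + 4*(-3) = -5 - 12 = -17)
n(g, Z) = 2 (n(g, Z) = -6*(-1/3) = 2)
sqrt(N - 412*n(t, 8)) = sqrt(-4124/2579 - 412*2) = sqrt(-4124/2579 - 824) = sqrt(-2129220/2579) = 6*I*sqrt(152534955)/2579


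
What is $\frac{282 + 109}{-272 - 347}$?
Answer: $- \frac{391}{619} \approx -0.63166$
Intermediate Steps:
$\frac{282 + 109}{-272 - 347} = \frac{391}{-272 - 347} = \frac{391}{-619} = 391 \left(- \frac{1}{619}\right) = - \frac{391}{619}$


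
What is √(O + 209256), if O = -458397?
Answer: I*√249141 ≈ 499.14*I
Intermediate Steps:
√(O + 209256) = √(-458397 + 209256) = √(-249141) = I*√249141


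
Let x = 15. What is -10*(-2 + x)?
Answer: -130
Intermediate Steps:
-10*(-2 + x) = -10*(-2 + 15) = -10*13 = -130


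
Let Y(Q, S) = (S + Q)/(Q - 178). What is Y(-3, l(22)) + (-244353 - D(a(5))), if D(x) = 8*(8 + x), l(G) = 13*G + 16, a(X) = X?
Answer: -44247016/181 ≈ -2.4446e+5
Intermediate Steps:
l(G) = 16 + 13*G
D(x) = 64 + 8*x
Y(Q, S) = (Q + S)/(-178 + Q)
Y(-3, l(22)) + (-244353 - D(a(5))) = (-3 + (16 + 13*22))/(-178 - 3) + (-244353 - (64 + 8*5)) = (-3 + (16 + 286))/(-181) + (-244353 - (64 + 40)) = -(-3 + 302)/181 + (-244353 - 1*104) = -1/181*299 + (-244353 - 104) = -299/181 - 244457 = -44247016/181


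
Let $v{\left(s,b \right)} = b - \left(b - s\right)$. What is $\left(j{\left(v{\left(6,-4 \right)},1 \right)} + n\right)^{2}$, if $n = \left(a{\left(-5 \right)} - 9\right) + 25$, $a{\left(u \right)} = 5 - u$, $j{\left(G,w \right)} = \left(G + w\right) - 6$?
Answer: $729$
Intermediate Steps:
$v{\left(s,b \right)} = s$
$j{\left(G,w \right)} = -6 + G + w$
$n = 26$ ($n = \left(\left(5 - -5\right) - 9\right) + 25 = \left(\left(5 + 5\right) - 9\right) + 25 = \left(10 - 9\right) + 25 = 1 + 25 = 26$)
$\left(j{\left(v{\left(6,-4 \right)},1 \right)} + n\right)^{2} = \left(\left(-6 + 6 + 1\right) + 26\right)^{2} = \left(1 + 26\right)^{2} = 27^{2} = 729$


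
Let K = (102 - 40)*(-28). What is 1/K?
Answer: -1/1736 ≈ -0.00057604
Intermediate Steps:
K = -1736 (K = 62*(-28) = -1736)
1/K = 1/(-1736) = -1/1736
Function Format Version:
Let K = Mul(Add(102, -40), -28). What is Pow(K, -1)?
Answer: Rational(-1, 1736) ≈ -0.00057604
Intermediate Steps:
K = -1736 (K = Mul(62, -28) = -1736)
Pow(K, -1) = Pow(-1736, -1) = Rational(-1, 1736)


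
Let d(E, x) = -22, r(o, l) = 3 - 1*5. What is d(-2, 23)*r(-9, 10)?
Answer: 44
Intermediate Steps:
r(o, l) = -2 (r(o, l) = 3 - 5 = -2)
d(-2, 23)*r(-9, 10) = -22*(-2) = 44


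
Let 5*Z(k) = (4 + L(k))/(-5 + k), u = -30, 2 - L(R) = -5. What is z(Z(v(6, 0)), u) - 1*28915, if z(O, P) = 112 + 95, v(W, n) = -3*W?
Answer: -28708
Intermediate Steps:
L(R) = 7 (L(R) = 2 - 1*(-5) = 2 + 5 = 7)
Z(k) = 11/(5*(-5 + k)) (Z(k) = ((4 + 7)/(-5 + k))/5 = (11/(-5 + k))/5 = 11/(5*(-5 + k)))
z(O, P) = 207
z(Z(v(6, 0)), u) - 1*28915 = 207 - 1*28915 = 207 - 28915 = -28708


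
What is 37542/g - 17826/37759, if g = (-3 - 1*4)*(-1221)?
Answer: 421729852/107575391 ≈ 3.9203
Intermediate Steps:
g = 8547 (g = (-3 - 4)*(-1221) = -7*(-1221) = 8547)
37542/g - 17826/37759 = 37542/8547 - 17826/37759 = 37542*(1/8547) - 17826*1/37759 = 12514/2849 - 17826/37759 = 421729852/107575391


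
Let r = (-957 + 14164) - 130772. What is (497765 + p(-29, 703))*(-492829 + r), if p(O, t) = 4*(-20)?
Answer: -303783937890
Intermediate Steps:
p(O, t) = -80
r = -117565 (r = 13207 - 130772 = -117565)
(497765 + p(-29, 703))*(-492829 + r) = (497765 - 80)*(-492829 - 117565) = 497685*(-610394) = -303783937890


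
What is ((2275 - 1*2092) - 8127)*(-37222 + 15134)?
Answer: 175467072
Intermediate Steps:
((2275 - 1*2092) - 8127)*(-37222 + 15134) = ((2275 - 2092) - 8127)*(-22088) = (183 - 8127)*(-22088) = -7944*(-22088) = 175467072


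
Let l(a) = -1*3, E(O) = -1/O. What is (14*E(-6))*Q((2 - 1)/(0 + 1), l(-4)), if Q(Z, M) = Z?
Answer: 7/3 ≈ 2.3333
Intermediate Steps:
l(a) = -3
(14*E(-6))*Q((2 - 1)/(0 + 1), l(-4)) = (14*(-1/(-6)))*((2 - 1)/(0 + 1)) = (14*(-1*(-⅙)))*(1/1) = (14*(⅙))*(1*1) = (7/3)*1 = 7/3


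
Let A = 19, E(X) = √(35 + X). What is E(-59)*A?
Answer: 38*I*√6 ≈ 93.081*I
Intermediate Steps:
E(-59)*A = √(35 - 59)*19 = √(-24)*19 = (2*I*√6)*19 = 38*I*√6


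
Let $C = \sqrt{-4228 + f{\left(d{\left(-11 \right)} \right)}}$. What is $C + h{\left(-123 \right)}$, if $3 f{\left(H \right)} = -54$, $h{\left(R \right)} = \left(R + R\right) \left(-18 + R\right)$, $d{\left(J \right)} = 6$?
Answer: $34686 + i \sqrt{4246} \approx 34686.0 + 65.161 i$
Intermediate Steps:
$h{\left(R \right)} = 2 R \left(-18 + R\right)$
$f{\left(H \right)} = -18$ ($f{\left(H \right)} = \frac{1}{3} \left(-54\right) = -18$)
$C = i \sqrt{4246}$ ($C = \sqrt{-4228 - 18} = \sqrt{-4246} = i \sqrt{4246} \approx 65.161 i$)
$C + h{\left(-123 \right)} = i \sqrt{4246} + 2 \left(-123\right) \left(-18 - 123\right) = i \sqrt{4246} + 2 \left(-123\right) \left(-141\right) = i \sqrt{4246} + 34686 = 34686 + i \sqrt{4246}$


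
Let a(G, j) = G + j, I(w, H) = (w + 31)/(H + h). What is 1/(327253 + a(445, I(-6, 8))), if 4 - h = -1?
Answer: 13/4260099 ≈ 3.0516e-6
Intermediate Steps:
h = 5 (h = 4 - 1*(-1) = 4 + 1 = 5)
I(w, H) = (31 + w)/(5 + H) (I(w, H) = (w + 31)/(H + 5) = (31 + w)/(5 + H))
1/(327253 + a(445, I(-6, 8))) = 1/(327253 + (445 + (31 - 6)/(5 + 8))) = 1/(327253 + (445 + 25/13)) = 1/(327253 + 5810/13) = 1/(4260099/13) = 13/4260099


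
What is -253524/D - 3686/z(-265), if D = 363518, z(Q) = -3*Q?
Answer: -770739464/144498405 ≈ -5.3339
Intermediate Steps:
-253524/D - 3686/z(-265) = -253524/363518 - 3686/((-3*(-265))) = -253524*1/363518 - 3686/795 = -126762/181759 - 3686*1/795 = -126762/181759 - 3686/795 = -770739464/144498405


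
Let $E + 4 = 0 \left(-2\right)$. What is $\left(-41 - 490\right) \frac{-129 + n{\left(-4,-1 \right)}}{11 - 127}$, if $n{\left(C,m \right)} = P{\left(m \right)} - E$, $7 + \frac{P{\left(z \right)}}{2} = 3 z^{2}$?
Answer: $- \frac{70623}{116} \approx -608.82$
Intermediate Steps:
$P{\left(z \right)} = -14 + 6 z^{2}$ ($P{\left(z \right)} = -14 + 2 \cdot 3 z^{2} = -14 + 6 z^{2}$)
$E = -4$ ($E = -4 + 0 \left(-2\right) = -4 + 0 = -4$)
$n{\left(C,m \right)} = -10 + 6 m^{2}$ ($n{\left(C,m \right)} = \left(-14 + 6 m^{2}\right) - -4 = \left(-14 + 6 m^{2}\right) + 4 = -10 + 6 m^{2}$)
$\left(-41 - 490\right) \frac{-129 + n{\left(-4,-1 \right)}}{11 - 127} = \left(-41 - 490\right) \frac{-129 - \left(10 - 6 \left(-1\right)^{2}\right)}{11 - 127} = - 531 \frac{-129 + \left(-10 + 6 \cdot 1\right)}{-116} = - 531 \left(-129 + \left(-10 + 6\right)\right) \left(- \frac{1}{116}\right) = - 531 \left(-129 - 4\right) \left(- \frac{1}{116}\right) = - 531 \left(\left(-133\right) \left(- \frac{1}{116}\right)\right) = \left(-531\right) \frac{133}{116} = - \frac{70623}{116}$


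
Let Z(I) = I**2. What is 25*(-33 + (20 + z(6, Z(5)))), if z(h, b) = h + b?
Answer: 450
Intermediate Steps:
z(h, b) = b + h
25*(-33 + (20 + z(6, Z(5)))) = 25*(-33 + (20 + (5**2 + 6))) = 25*(-33 + (20 + (25 + 6))) = 25*(-33 + (20 + 31)) = 25*(-33 + 51) = 25*18 = 450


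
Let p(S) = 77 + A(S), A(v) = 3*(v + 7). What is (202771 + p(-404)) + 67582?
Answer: 269239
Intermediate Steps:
A(v) = 21 + 3*v (A(v) = 3*(7 + v) = 21 + 3*v)
p(S) = 98 + 3*S (p(S) = 77 + (21 + 3*S) = 98 + 3*S)
(202771 + p(-404)) + 67582 = (202771 + (98 + 3*(-404))) + 67582 = (202771 + (98 - 1212)) + 67582 = (202771 - 1114) + 67582 = 201657 + 67582 = 269239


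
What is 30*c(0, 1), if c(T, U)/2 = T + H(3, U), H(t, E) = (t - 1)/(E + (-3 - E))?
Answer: -40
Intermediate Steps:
H(t, E) = 1/3 - t/3 (H(t, E) = (-1 + t)/(-3) = (-1 + t)*(-1/3) = 1/3 - t/3)
c(T, U) = -4/3 + 2*T (c(T, U) = 2*(T + (1/3 - 1/3*3)) = 2*(T + (1/3 - 1)) = 2*(T - 2/3) = 2*(-2/3 + T) = -4/3 + 2*T)
30*c(0, 1) = 30*(-4/3 + 2*0) = 30*(-4/3 + 0) = 30*(-4/3) = -40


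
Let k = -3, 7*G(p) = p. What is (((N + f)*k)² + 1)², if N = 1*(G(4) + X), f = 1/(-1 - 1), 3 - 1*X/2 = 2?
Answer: 60295225/38416 ≈ 1569.5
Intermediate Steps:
X = 2 (X = 6 - 2*2 = 6 - 4 = 2)
f = -½ (f = 1/(-2) = -½ ≈ -0.50000)
G(p) = p/7
N = 18/7 (N = 1*((⅐)*4 + 2) = 1*(4/7 + 2) = 1*(18/7) = 18/7 ≈ 2.5714)
(((N + f)*k)² + 1)² = (((18/7 - ½)*(-3))² + 1)² = (((29/14)*(-3))² + 1)² = ((-87/14)² + 1)² = (7569/196 + 1)² = (7765/196)² = 60295225/38416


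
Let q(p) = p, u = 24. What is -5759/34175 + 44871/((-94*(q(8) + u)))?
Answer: -1550789497/102798400 ≈ -15.086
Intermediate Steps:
-5759/34175 + 44871/((-94*(q(8) + u))) = -5759/34175 + 44871/((-94*(8 + 24))) = -5759*1/34175 + 44871/((-94*32)) = -5759/34175 + 44871/(-3008) = -5759/34175 + 44871*(-1/3008) = -5759/34175 - 44871/3008 = -1550789497/102798400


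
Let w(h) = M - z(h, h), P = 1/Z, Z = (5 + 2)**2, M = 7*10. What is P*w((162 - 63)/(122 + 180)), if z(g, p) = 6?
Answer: 64/49 ≈ 1.3061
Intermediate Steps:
M = 70
Z = 49 (Z = 7**2 = 49)
P = 1/49 ≈ 0.020408
w(h) = 64 (w(h) = 70 - 1*6 = 70 - 6 = 64)
P*w((162 - 63)/(122 + 180)) = (1/49)*64 = 64/49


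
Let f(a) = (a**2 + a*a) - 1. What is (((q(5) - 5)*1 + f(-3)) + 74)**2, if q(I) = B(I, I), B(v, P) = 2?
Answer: 7744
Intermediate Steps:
q(I) = 2
f(a) = -1 + 2*a**2 (f(a) = (a**2 + a**2) - 1 = 2*a**2 - 1 = -1 + 2*a**2)
(((q(5) - 5)*1 + f(-3)) + 74)**2 = (((2 - 5)*1 + (-1 + 2*(-3)**2)) + 74)**2 = ((-3*1 + (-1 + 2*9)) + 74)**2 = ((-3 + (-1 + 18)) + 74)**2 = ((-3 + 17) + 74)**2 = (14 + 74)**2 = 88**2 = 7744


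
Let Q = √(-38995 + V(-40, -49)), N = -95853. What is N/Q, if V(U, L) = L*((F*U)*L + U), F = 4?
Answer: 95853*I*√421195/421195 ≈ 147.69*I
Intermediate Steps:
V(U, L) = L*(U + 4*L*U) (V(U, L) = L*((4*U)*L + U) = L*(4*L*U + U) = L*(U + 4*L*U))
Q = I*√421195 (Q = √(-38995 - 49*(-40)*(1 + 4*(-49))) = √(-38995 - 49*(-40)*(1 - 196)) = √(-38995 - 49*(-40)*(-195)) = √(-38995 - 382200) = √(-421195) = I*√421195 ≈ 649.0*I)
N/Q = -95853*(-I*√421195/421195) = -(-95853)*I*√421195/421195 = 95853*I*√421195/421195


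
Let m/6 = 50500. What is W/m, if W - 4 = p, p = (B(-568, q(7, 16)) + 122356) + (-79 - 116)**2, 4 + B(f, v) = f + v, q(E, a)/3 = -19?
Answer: 13313/25250 ≈ 0.52725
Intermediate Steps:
m = 303000 (m = 6*50500 = 303000)
q(E, a) = -57 (q(E, a) = 3*(-19) = -57)
B(f, v) = -4 + f + v (B(f, v) = -4 + (f + v) = -4 + f + v)
p = 159752 (p = ((-4 - 568 - 57) + 122356) + (-79 - 116)**2 = (-629 + 122356) + (-195)**2 = 121727 + 38025 = 159752)
W = 159756 (W = 4 + 159752 = 159756)
W/m = 159756/303000 = 159756*(1/303000) = 13313/25250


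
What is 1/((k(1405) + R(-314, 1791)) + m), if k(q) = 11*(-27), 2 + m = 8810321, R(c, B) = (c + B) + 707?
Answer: 1/8812206 ≈ 1.1348e-7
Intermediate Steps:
R(c, B) = 707 + B + c (R(c, B) = (B + c) + 707 = 707 + B + c)
m = 8810319 (m = -2 + 8810321 = 8810319)
k(q) = -297
1/((k(1405) + R(-314, 1791)) + m) = 1/((-297 + (707 + 1791 - 314)) + 8810319) = 1/((-297 + 2184) + 8810319) = 1/(1887 + 8810319) = 1/8812206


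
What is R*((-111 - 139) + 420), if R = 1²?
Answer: 170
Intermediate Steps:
R = 1
R*((-111 - 139) + 420) = 1*((-111 - 139) + 420) = 1*(-250 + 420) = 1*170 = 170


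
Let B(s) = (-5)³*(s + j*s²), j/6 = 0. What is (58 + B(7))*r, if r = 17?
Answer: -13889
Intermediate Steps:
j = 0 (j = 6*0 = 0)
B(s) = -125*s (B(s) = (-5)³*(s + 0*s²) = -125*(s + 0) = -125*s)
(58 + B(7))*r = (58 - 125*7)*17 = (58 - 875)*17 = -817*17 = -13889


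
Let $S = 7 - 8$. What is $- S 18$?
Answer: $18$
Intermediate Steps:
$S = -1$
$- S 18 = \left(-1\right) \left(-1\right) 18 = 1 \cdot 18 = 18$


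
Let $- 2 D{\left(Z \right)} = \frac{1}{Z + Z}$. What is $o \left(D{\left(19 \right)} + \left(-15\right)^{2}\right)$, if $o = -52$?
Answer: $- \frac{222287}{19} \approx -11699.0$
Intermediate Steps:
$D{\left(Z \right)} = - \frac{1}{4 Z}$ ($D{\left(Z \right)} = - \frac{1}{2 \left(Z + Z\right)} = - \frac{1}{2 \cdot 2 Z} = - \frac{\frac{1}{2} \frac{1}{Z}}{2} = - \frac{1}{4 Z}$)
$o \left(D{\left(19 \right)} + \left(-15\right)^{2}\right) = - 52 \left(- \frac{1}{4 \cdot 19} + \left(-15\right)^{2}\right) = - 52 \left(\left(- \frac{1}{4}\right) \frac{1}{19} + 225\right) = - 52 \left(- \frac{1}{76} + 225\right) = \left(-52\right) \frac{17099}{76} = - \frac{222287}{19}$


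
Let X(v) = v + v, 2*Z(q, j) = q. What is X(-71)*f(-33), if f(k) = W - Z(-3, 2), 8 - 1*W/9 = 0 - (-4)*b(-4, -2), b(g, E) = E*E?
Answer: 10011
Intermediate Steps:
b(g, E) = E²
Z(q, j) = q/2
X(v) = 2*v
W = -72 (W = 72 - 9*(0 - (-4)*(-2)²) = 72 - 9*(0 - (-4)*4) = 72 - 9*(0 - 1*(-16)) = 72 - 9*(0 + 16) = 72 - 9*16 = 72 - 144 = -72)
f(k) = -141/2 (f(k) = -72 - (-3)/2 = -72 - 1*(-3/2) = -72 + 3/2 = -141/2)
X(-71)*f(-33) = (2*(-71))*(-141/2) = -142*(-141/2) = 10011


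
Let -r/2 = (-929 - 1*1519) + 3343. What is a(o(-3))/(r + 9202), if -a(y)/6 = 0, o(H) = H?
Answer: 0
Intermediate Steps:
r = -1790 (r = -2*((-929 - 1*1519) + 3343) = -2*((-929 - 1519) + 3343) = -2*(-2448 + 3343) = -2*895 = -1790)
a(y) = 0 (a(y) = -6*0 = 0)
a(o(-3))/(r + 9202) = 0/(-1790 + 9202) = 0/7412 = 0*(1/7412) = 0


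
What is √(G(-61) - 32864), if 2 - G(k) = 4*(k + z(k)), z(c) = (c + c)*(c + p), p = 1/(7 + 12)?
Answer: I*√22512074/19 ≈ 249.72*I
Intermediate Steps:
p = 1/19 ≈ 0.052632
z(c) = 2*c*(1/19 + c) (z(c) = (c + c)*(c + 1/19) = (2*c)*(1/19 + c) = 2*c*(1/19 + c))
G(k) = 2 - 4*k - 8*k*(1 + 19*k)/19 (G(k) = 2 - 4*(k + 2*k*(1 + 19*k)/19) = 2 - (4*k + 8*k*(1 + 19*k)/19) = 2 + (-4*k - 8*k*(1 + 19*k)/19) = 2 - 4*k - 8*k*(1 + 19*k)/19)
√(G(-61) - 32864) = √((2 - 8*(-61)² - 84/19*(-61)) - 32864) = √((2 - 8*3721 + 5124/19) - 32864) = √((2 - 29768 + 5124/19) - 32864) = √(-560430/19 - 32864) = √(-1184846/19) = I*√22512074/19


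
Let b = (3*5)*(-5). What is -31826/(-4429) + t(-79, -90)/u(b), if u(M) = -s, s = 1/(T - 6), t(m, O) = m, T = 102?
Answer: 33621362/4429 ≈ 7591.2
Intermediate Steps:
b = -75 (b = 15*(-5) = -75)
s = 1/96 (s = 1/(102 - 6) = 1/96 ≈ 0.010417)
u(M) = -1/96 (u(M) = -1*1/96 = -1/96)
-31826/(-4429) + t(-79, -90)/u(b) = -31826/(-4429) - 79/(-1/96) = -31826*(-1/4429) - 79*(-96) = 31826/4429 + 7584 = 33621362/4429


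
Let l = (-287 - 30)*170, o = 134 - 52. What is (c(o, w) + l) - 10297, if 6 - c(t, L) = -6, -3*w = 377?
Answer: -64175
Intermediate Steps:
w = -377/3 (w = -⅓*377 = -377/3 ≈ -125.67)
o = 82
c(t, L) = 12 (c(t, L) = 6 - 1*(-6) = 6 + 6 = 12)
l = -53890 (l = -317*170 = -53890)
(c(o, w) + l) - 10297 = (12 - 53890) - 10297 = -53878 - 10297 = -64175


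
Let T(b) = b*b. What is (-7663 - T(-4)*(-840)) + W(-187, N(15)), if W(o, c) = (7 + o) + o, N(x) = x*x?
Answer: 5410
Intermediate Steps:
N(x) = x**2
W(o, c) = 7 + 2*o
T(b) = b**2
(-7663 - T(-4)*(-840)) + W(-187, N(15)) = (-7663 - (-4)**2*(-840)) + (7 + 2*(-187)) = (-7663 - 16*(-840)) + (7 - 374) = (-7663 - 1*(-13440)) - 367 = (-7663 + 13440) - 367 = 5777 - 367 = 5410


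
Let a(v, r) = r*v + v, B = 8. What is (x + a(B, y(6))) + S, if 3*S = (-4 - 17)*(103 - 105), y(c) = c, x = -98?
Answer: -28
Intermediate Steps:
a(v, r) = v + r*v
S = 14 (S = ((-4 - 17)*(103 - 105))/3 = (-21*(-2))/3 = (1/3)*42 = 14)
(x + a(B, y(6))) + S = (-98 + 8*(1 + 6)) + 14 = (-98 + 8*7) + 14 = (-98 + 56) + 14 = -42 + 14 = -28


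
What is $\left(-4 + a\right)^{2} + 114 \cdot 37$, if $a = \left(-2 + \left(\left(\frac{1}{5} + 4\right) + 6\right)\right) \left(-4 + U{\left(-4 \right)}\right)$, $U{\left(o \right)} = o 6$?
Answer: $\frac{1469674}{25} \approx 58787.0$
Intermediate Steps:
$U{\left(o \right)} = 6 o$
$a = - \frac{1148}{5}$ ($a = \left(-2 + \left(\left(\frac{1}{5} + 4\right) + 6\right)\right) \left(-4 + 6 \left(-4\right)\right) = \left(-2 + \left(\left(\frac{1}{5} + 4\right) + 6\right)\right) \left(-4 - 24\right) = \left(-2 + \left(\frac{21}{5} + 6\right)\right) \left(-28\right) = \left(-2 + \frac{51}{5}\right) \left(-28\right) = \frac{41}{5} \left(-28\right) = - \frac{1148}{5} \approx -229.6$)
$\left(-4 + a\right)^{2} + 114 \cdot 37 = \left(-4 - \frac{1148}{5}\right)^{2} + 114 \cdot 37 = \left(- \frac{1168}{5}\right)^{2} + 4218 = \frac{1364224}{25} + 4218 = \frac{1469674}{25}$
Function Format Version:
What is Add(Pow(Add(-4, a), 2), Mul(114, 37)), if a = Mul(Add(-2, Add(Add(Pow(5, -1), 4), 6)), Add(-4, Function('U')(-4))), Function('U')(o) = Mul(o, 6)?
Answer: Rational(1469674, 25) ≈ 58787.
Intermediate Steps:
Function('U')(o) = Mul(6, o)
a = Rational(-1148, 5) (a = Mul(Add(-2, Add(Add(Pow(5, -1), 4), 6)), Add(-4, Mul(6, -4))) = Mul(Add(-2, Add(Add(Rational(1, 5), 4), 6)), Add(-4, -24)) = Mul(Add(-2, Add(Rational(21, 5), 6)), -28) = Mul(Add(-2, Rational(51, 5)), -28) = Mul(Rational(41, 5), -28) = Rational(-1148, 5) ≈ -229.60)
Add(Pow(Add(-4, a), 2), Mul(114, 37)) = Add(Pow(Add(-4, Rational(-1148, 5)), 2), Mul(114, 37)) = Add(Pow(Rational(-1168, 5), 2), 4218) = Add(Rational(1364224, 25), 4218) = Rational(1469674, 25)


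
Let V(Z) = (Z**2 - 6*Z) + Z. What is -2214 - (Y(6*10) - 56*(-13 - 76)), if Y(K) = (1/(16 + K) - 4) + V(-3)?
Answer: -548569/76 ≈ -7218.0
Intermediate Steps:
V(Z) = Z**2 - 5*Z
Y(K) = 20 + 1/(16 + K) (Y(K) = (1/(16 + K) - 4) - 3*(-5 - 3) = (-4 + 1/(16 + K)) - 3*(-8) = (-4 + 1/(16 + K)) + 24 = 20 + 1/(16 + K))
-2214 - (Y(6*10) - 56*(-13 - 76)) = -2214 - ((321 + 20*(6*10))/(16 + 6*10) - 56*(-13 - 76)) = -2214 - ((321 + 20*60)/(16 + 60) - 56*(-89)) = -2214 - ((321 + 1200)/76 + 4984) = -2214 - ((1/76)*1521 + 4984) = -2214 - (1521/76 + 4984) = -2214 - 1*380305/76 = -2214 - 380305/76 = -548569/76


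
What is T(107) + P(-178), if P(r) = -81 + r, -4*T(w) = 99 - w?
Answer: -257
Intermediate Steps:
T(w) = -99/4 + w/4 (T(w) = -(99 - w)/4 = -99/4 + w/4)
T(107) + P(-178) = (-99/4 + (¼)*107) + (-81 - 178) = (-99/4 + 107/4) - 259 = 2 - 259 = -257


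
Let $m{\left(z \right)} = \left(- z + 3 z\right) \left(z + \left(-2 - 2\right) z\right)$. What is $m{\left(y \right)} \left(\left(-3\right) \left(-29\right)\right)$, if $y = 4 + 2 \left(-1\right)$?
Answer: $-2088$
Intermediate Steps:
$y = 2$ ($y = 4 - 2 = 2$)
$m{\left(z \right)} = - 6 z^{2}$ ($m{\left(z \right)} = 2 z \left(z - 4 z\right) = 2 z \left(- 3 z\right) = - 6 z^{2}$)
$m{\left(y \right)} \left(\left(-3\right) \left(-29\right)\right) = - 6 \cdot 2^{2} \left(\left(-3\right) \left(-29\right)\right) = \left(-6\right) 4 \cdot 87 = \left(-24\right) 87 = -2088$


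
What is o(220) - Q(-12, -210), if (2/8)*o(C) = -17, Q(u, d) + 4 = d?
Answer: 146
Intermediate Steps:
Q(u, d) = -4 + d
o(C) = -68 (o(C) = 4*(-17) = -68)
o(220) - Q(-12, -210) = -68 - (-4 - 210) = -68 - 1*(-214) = -68 + 214 = 146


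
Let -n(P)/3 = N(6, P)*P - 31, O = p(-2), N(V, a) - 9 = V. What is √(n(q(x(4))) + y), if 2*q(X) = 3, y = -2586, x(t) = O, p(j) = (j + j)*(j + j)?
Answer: 3*I*√1138/2 ≈ 50.601*I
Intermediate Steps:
p(j) = 4*j² (p(j) = (2*j)*(2*j) = 4*j²)
N(V, a) = 9 + V
O = 16 (O = 4*(-2)² = 4*4 = 16)
x(t) = 16
q(X) = 3/2 (q(X) = (½)*3 = 3/2)
n(P) = 93 - 45*P (n(P) = -3*((9 + 6)*P - 31) = -3*(15*P - 31) = -3*(-31 + 15*P) = 93 - 45*P)
√(n(q(x(4))) + y) = √((93 - 45*3/2) - 2586) = √((93 - 135/2) - 2586) = √(51/2 - 2586) = √(-5121/2) = 3*I*√1138/2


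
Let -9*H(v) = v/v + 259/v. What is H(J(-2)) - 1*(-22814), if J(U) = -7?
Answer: 22818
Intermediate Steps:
H(v) = -1/9 - 259/(9*v) (H(v) = -(v/v + 259/v)/9 = -(1 + 259/v)/9 = -1/9 - 259/(9*v))
H(J(-2)) - 1*(-22814) = (1/9)*(-259 - 1*(-7))/(-7) - 1*(-22814) = (1/9)*(-1/7)*(-259 + 7) + 22814 = (1/9)*(-1/7)*(-252) + 22814 = 4 + 22814 = 22818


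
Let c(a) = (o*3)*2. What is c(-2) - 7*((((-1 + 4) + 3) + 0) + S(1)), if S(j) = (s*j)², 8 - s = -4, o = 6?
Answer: -1014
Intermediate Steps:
s = 12 (s = 8 - 1*(-4) = 8 + 4 = 12)
S(j) = 144*j² (S(j) = (12*j)² = 144*j²)
c(a) = 36 (c(a) = (6*3)*2 = 18*2 = 36)
c(-2) - 7*((((-1 + 4) + 3) + 0) + S(1)) = 36 - 7*((((-1 + 4) + 3) + 0) + 144*1²) = 36 - 7*(((3 + 3) + 0) + 144*1) = 36 - 7*((6 + 0) + 144) = 36 - 7*(6 + 144) = 36 - 7*150 = 36 - 1*1050 = 36 - 1050 = -1014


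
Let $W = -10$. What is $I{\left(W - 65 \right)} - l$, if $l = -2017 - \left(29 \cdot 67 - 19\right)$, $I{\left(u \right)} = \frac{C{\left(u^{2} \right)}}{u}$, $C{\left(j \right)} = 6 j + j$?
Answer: $3416$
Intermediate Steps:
$C{\left(j \right)} = 7 j$
$I{\left(u \right)} = 7 u$ ($I{\left(u \right)} = \frac{7 u^{2}}{u} = 7 u$)
$l = -3941$ ($l = -2017 - \left(1943 - 19\right) = -2017 - 1924 = -3941$)
$I{\left(W - 65 \right)} - l = 7 \left(-10 - 65\right) - -3941 = 7 \left(-10 - 65\right) + 3941 = 7 \left(-75\right) + 3941 = -525 + 3941 = 3416$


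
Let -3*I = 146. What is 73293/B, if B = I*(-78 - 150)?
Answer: 73293/11096 ≈ 6.6054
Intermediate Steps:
I = -146/3 (I = -1/3*146 = -146/3 ≈ -48.667)
B = 11096 (B = -146*(-78 - 150)/3 = -146/3*(-228) = 11096)
73293/B = 73293/11096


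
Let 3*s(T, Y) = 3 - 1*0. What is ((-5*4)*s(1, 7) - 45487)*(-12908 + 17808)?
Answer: -222984300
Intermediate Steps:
s(T, Y) = 1 (s(T, Y) = (3 - 1*0)/3 = (3 + 0)/3 = (⅓)*3 = 1)
((-5*4)*s(1, 7) - 45487)*(-12908 + 17808) = (-5*4*1 - 45487)*(-12908 + 17808) = (-20*1 - 45487)*4900 = (-20 - 45487)*4900 = -45507*4900 = -222984300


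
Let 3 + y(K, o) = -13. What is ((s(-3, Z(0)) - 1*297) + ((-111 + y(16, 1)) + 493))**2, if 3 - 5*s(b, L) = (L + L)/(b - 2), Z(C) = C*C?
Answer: 121104/25 ≈ 4844.2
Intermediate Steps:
y(K, o) = -16 (y(K, o) = -3 - 13 = -16)
Z(C) = C**2
s(b, L) = 3/5 - 2*L/(5*(-2 + b)) (s(b, L) = 3/5 - (L + L)/(5*(b - 2)) = 3/5 - 2*L/(5*(-2 + b)))
((s(-3, Z(0)) - 1*297) + ((-111 + y(16, 1)) + 493))**2 = (((-6 - 2*0**2 + 3*(-3))/(5*(-2 - 3)) - 1*297) + ((-111 - 16) + 493))**2 = (((1/5)*(-6 - 2*0 - 9)/(-5) - 297) + (-127 + 493))**2 = (((1/5)*(-1/5)*(-6 + 0 - 9) - 297) + 366)**2 = (((1/5)*(-1/5)*(-15) - 297) + 366)**2 = ((3/5 - 297) + 366)**2 = (-1482/5 + 366)**2 = (348/5)**2 = 121104/25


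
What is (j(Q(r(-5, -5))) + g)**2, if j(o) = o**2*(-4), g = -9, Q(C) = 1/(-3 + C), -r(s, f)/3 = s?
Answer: 105625/1296 ≈ 81.501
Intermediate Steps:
r(s, f) = -3*s
j(o) = -4*o**2
(j(Q(r(-5, -5))) + g)**2 = (-4/(-3 - 3*(-5))**2 - 9)**2 = (-4/(-3 + 15)**2 - 9)**2 = (-4*(1/12)**2 - 9)**2 = (-4*1/144 - 9)**2 = (-1/36 - 9)**2 = (-325/36)**2 = 105625/1296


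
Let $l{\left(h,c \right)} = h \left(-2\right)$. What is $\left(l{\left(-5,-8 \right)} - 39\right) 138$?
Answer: $-4002$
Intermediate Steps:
$l{\left(h,c \right)} = - 2 h$
$\left(l{\left(-5,-8 \right)} - 39\right) 138 = \left(\left(-2\right) \left(-5\right) - 39\right) 138 = \left(10 - 39\right) 138 = \left(-29\right) 138 = -4002$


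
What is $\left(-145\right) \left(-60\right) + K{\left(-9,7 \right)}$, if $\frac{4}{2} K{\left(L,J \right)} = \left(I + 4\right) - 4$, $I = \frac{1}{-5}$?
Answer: $\frac{86999}{10} \approx 8699.9$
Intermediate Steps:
$I = - \frac{1}{5} \approx -0.2$
$K{\left(L,J \right)} = - \frac{1}{10}$ ($K{\left(L,J \right)} = \frac{\left(- \frac{1}{5} + 4\right) - 4}{2} = \frac{\frac{19}{5} - 4}{2} = \frac{1}{2} \left(- \frac{1}{5}\right) = - \frac{1}{10}$)
$\left(-145\right) \left(-60\right) + K{\left(-9,7 \right)} = \left(-145\right) \left(-60\right) - \frac{1}{10} = 8700 - \frac{1}{10} = \frac{86999}{10}$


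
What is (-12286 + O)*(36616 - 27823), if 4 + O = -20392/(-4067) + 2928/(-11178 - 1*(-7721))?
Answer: -1518851209855806/14059619 ≈ -1.0803e+8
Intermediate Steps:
O = 2348492/14059619 (O = -4 + (-20392/(-4067) + 2928/(-11178 - 1*(-7721))) = -4 + (-20392*(-1/4067) + 2928/(-11178 + 7721)) = -4 + (20392/4067 + 2928/(-3457)) = -4 + (20392/4067 + 2928*(-1/3457)) = -4 + (20392/4067 - 2928/3457) = -4 + 58586968/14059619 = 2348492/14059619 ≈ 0.16704)
(-12286 + O)*(36616 - 27823) = (-12286 + 2348492/14059619)*(36616 - 27823) = -172734130542/14059619*8793 = -1518851209855806/14059619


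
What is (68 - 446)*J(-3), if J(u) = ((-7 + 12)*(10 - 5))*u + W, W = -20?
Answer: 35910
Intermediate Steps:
J(u) = -20 + 25*u (J(u) = ((-7 + 12)*(10 - 5))*u - 20 = (5*5)*u - 20 = 25*u - 20 = -20 + 25*u)
(68 - 446)*J(-3) = (68 - 446)*(-20 + 25*(-3)) = -378*(-20 - 75) = -378*(-95) = 35910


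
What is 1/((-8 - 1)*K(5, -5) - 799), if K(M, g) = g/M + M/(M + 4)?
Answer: -1/795 ≈ -0.0012579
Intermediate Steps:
K(M, g) = M/(4 + M) + g/M (K(M, g) = g/M + M/(4 + M) = M/(4 + M) + g/M)
1/((-8 - 1)*K(5, -5) - 799) = 1/((-8 - 1)*((5² + 4*(-5) + 5*(-5))/(5*(4 + 5))) - 799) = 1/(-9*(25 - 20 - 25)/(5*9) - 799) = 1/(-9*(-20)/(5*9) - 799) = 1/(-9*(-4/9) - 799) = 1/(4 - 799) = 1/(-795) = -1/795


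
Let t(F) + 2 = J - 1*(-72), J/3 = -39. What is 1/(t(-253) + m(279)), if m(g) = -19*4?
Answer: -1/123 ≈ -0.0081301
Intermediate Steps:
J = -117 (J = 3*(-39) = -117)
t(F) = -47 (t(F) = -2 + (-117 - 1*(-72)) = -2 + (-117 + 72) = -2 - 45 = -47)
m(g) = -76
1/(t(-253) + m(279)) = 1/(-47 - 76) = 1/(-123) = -1/123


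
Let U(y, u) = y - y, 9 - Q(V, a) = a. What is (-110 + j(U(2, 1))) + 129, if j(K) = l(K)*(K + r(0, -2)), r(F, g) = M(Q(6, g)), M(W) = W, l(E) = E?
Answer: 19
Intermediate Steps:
Q(V, a) = 9 - a
U(y, u) = 0
r(F, g) = 9 - g
j(K) = K*(11 + K) (j(K) = K*(K + (9 - 1*(-2))) = K*(K + (9 + 2)) = K*(K + 11) = K*(11 + K))
(-110 + j(U(2, 1))) + 129 = (-110 + 0*(11 + 0)) + 129 = (-110 + 0*11) + 129 = (-110 + 0) + 129 = -110 + 129 = 19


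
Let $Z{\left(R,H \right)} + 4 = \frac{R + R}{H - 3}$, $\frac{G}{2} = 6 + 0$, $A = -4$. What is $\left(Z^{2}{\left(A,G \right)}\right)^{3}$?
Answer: $\frac{7256313856}{531441} \approx 13654.0$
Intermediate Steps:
$G = 12$ ($G = 2 \left(6 + 0\right) = 2 \cdot 6 = 12$)
$Z{\left(R,H \right)} = -4 + \frac{2 R}{-3 + H}$ ($Z{\left(R,H \right)} = -4 + \frac{R + R}{H - 3} = -4 + \frac{2 R}{-3 + H}$)
$\left(Z^{2}{\left(A,G \right)}\right)^{3} = \left(\left(\frac{2 \left(6 - 4 - 24\right)}{-3 + 12}\right)^{2}\right)^{3} = \left(\left(\frac{2 \left(6 - 4 - 24\right)}{9}\right)^{2}\right)^{3} = \left(\left(2 \cdot \frac{1}{9} \left(-22\right)\right)^{2}\right)^{3} = \left(\left(- \frac{44}{9}\right)^{2}\right)^{3} = \left(\frac{1936}{81}\right)^{3} = \frac{7256313856}{531441}$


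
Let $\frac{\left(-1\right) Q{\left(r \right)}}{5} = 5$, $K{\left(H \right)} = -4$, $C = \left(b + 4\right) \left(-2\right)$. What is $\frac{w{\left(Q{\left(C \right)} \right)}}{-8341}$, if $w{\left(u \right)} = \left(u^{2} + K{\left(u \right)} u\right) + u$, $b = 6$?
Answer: $- \frac{700}{8341} \approx -0.083923$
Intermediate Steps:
$C = -20$ ($C = \left(6 + 4\right) \left(-2\right) = 10 \left(-2\right) = -20$)
$Q{\left(r \right)} = -25$ ($Q{\left(r \right)} = \left(-5\right) 5 = -25$)
$w{\left(u \right)} = u^{2} - 3 u$ ($w{\left(u \right)} = \left(u^{2} - 4 u\right) + u = u^{2} - 3 u$)
$\frac{w{\left(Q{\left(C \right)} \right)}}{-8341} = \frac{\left(-25\right) \left(-3 - 25\right)}{-8341} = \left(-25\right) \left(-28\right) \left(- \frac{1}{8341}\right) = 700 \left(- \frac{1}{8341}\right) = - \frac{700}{8341}$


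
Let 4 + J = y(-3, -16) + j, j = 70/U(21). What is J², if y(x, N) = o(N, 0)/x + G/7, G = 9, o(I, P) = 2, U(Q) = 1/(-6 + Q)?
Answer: 483076441/441 ≈ 1.0954e+6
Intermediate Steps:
y(x, N) = 9/7 + 2/x (y(x, N) = 2/x + 9/7 = 9/7 + 2/x)
j = 1050 (j = 70/(1/(-6 + 21)) = 70/(1/15) = 70*15 = 1050)
J = 21979/21 (J = -4 + ((9/7 + 2/(-3)) + 1050) = -4 + ((9/7 + 2*(-⅓)) + 1050) = -4 + ((9/7 - ⅔) + 1050) = -4 + (13/21 + 1050) = -4 + 22063/21 = 21979/21 ≈ 1046.6)
J² = (21979/21)² = 483076441/441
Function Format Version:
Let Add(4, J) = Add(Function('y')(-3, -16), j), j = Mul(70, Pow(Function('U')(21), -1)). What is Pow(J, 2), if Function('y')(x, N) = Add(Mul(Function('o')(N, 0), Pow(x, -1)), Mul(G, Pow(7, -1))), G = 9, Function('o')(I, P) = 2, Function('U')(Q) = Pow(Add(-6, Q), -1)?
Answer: Rational(483076441, 441) ≈ 1.0954e+6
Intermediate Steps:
Function('y')(x, N) = Add(Rational(9, 7), Mul(2, Pow(x, -1))) (Function('y')(x, N) = Add(Mul(2, Pow(x, -1)), Mul(9, Pow(7, -1))) = Add(Mul(2, Pow(x, -1)), Mul(9, Rational(1, 7))) = Add(Mul(2, Pow(x, -1)), Rational(9, 7)) = Add(Rational(9, 7), Mul(2, Pow(x, -1))))
j = 1050 (j = Mul(70, Pow(Pow(Add(-6, 21), -1), -1)) = Mul(70, Pow(Pow(15, -1), -1)) = Mul(70, Pow(Rational(1, 15), -1)) = Mul(70, 15) = 1050)
J = Rational(21979, 21) (J = Add(-4, Add(Add(Rational(9, 7), Mul(2, Pow(-3, -1))), 1050)) = Add(-4, Add(Add(Rational(9, 7), Mul(2, Rational(-1, 3))), 1050)) = Add(-4, Add(Add(Rational(9, 7), Rational(-2, 3)), 1050)) = Add(-4, Add(Rational(13, 21), 1050)) = Add(-4, Rational(22063, 21)) = Rational(21979, 21) ≈ 1046.6)
Pow(J, 2) = Pow(Rational(21979, 21), 2) = Rational(483076441, 441)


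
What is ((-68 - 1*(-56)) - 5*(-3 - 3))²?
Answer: 324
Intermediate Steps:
((-68 - 1*(-56)) - 5*(-3 - 3))² = ((-68 + 56) - 5*(-6))² = (-12 + 30)² = 18² = 324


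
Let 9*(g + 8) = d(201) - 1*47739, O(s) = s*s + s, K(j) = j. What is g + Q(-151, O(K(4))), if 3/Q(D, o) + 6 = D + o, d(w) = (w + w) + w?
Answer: -2155841/411 ≈ -5245.4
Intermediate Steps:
O(s) = s + s² (O(s) = s² + s = s + s²)
d(w) = 3*w (d(w) = 2*w + w = 3*w)
Q(D, o) = 3/(-6 + D + o) (Q(D, o) = 3/(-6 + (D + o)) = 3/(-6 + D + o))
g = -15736/3 (g = -8 + (3*201 - 1*47739)/9 = -8 + (603 - 47739)/9 = -8 + (⅑)*(-47136) = -8 - 15712/3 = -15736/3 ≈ -5245.3)
g + Q(-151, O(K(4))) = -15736/3 + 3/(-6 - 151 + 4*(1 + 4)) = -15736/3 + 3/(-6 - 151 + 4*5) = -15736/3 + 3/(-6 - 151 + 20) = -15736/3 + 3/(-137) = -15736/3 + 3*(-1/137) = -15736/3 - 3/137 = -2155841/411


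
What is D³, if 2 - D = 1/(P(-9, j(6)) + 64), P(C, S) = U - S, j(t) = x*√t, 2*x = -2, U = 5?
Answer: 31166663817/3981876625 + 89132483*√6/35836889625 ≈ 7.8332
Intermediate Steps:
x = -1 (x = (½)*(-2) = -1)
j(t) = -√t
P(C, S) = 5 - S
D = 2 - 1/(69 + √6) (D = 2 - 1/((5 - (-1)*√6) + 64) = 2 - 1/((5 + √6) + 64) = 2 - 1/(69 + √6) ≈ 1.9860)
D³ = (3147/1585 + √6/4755)³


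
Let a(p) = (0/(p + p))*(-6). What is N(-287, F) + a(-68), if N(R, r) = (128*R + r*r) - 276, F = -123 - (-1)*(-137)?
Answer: 30588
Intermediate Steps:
F = -260 (F = -123 - 1*137 = -123 - 137 = -260)
N(R, r) = -276 + r² + 128*R (N(R, r) = (128*R + r²) - 276 = (r² + 128*R) - 276 = -276 + r² + 128*R)
a(p) = 0 (a(p) = (0/(2*p))*(-6) = ((1/(2*p))*0)*(-6) = 0*(-6) = 0)
N(-287, F) + a(-68) = (-276 + (-260)² + 128*(-287)) + 0 = (-276 + 67600 - 36736) + 0 = 30588 + 0 = 30588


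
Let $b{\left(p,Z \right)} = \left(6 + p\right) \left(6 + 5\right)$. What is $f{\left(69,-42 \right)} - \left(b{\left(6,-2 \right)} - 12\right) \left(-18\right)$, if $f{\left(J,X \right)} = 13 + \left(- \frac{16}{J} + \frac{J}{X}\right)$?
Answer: $\frac{2097307}{966} \approx 2171.1$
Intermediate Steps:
$b{\left(p,Z \right)} = 66 + 11 p$ ($b{\left(p,Z \right)} = \left(6 + p\right) 11 = 66 + 11 p$)
$f{\left(J,X \right)} = 13 - \frac{16}{J} + \frac{J}{X}$
$f{\left(69,-42 \right)} - \left(b{\left(6,-2 \right)} - 12\right) \left(-18\right) = \left(13 - \frac{16}{69} + \frac{69}{-42}\right) - \left(\left(66 + 11 \cdot 6\right) - 12\right) \left(-18\right) = \left(13 - \frac{16}{69} + 69 \left(- \frac{1}{42}\right)\right) - \left(\left(66 + 66\right) - 12\right) \left(-18\right) = \left(13 - \frac{16}{69} - \frac{23}{14}\right) - \left(132 - 12\right) \left(-18\right) = \frac{10747}{966} - 120 \left(-18\right) = \frac{10747}{966} - -2160 = \frac{10747}{966} + 2160 = \frac{2097307}{966}$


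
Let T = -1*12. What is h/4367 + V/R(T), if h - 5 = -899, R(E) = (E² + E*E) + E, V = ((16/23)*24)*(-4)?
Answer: -1031902/2310143 ≈ -0.44668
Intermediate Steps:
T = -12
V = -1536/23 (V = ((16*(1/23))*24)*(-4) = ((16/23)*24)*(-4) = (384/23)*(-4) = -1536/23 ≈ -66.783)
R(E) = E + 2*E² (R(E) = (E² + E²) + E = 2*E² + E = E + 2*E²)
h = -894 (h = 5 - 899 = -894)
h/4367 + V/R(T) = -894/4367 - 1536*(-1/(12*(1 + 2*(-12))))/23 = -894*1/4367 - 1536*(-1/(12*(1 - 24)))/23 = -894/4367 - 1536/(23*((-12*(-23)))) = -894/4367 - 1536/23/276 = -894/4367 - 1536/23*1/276 = -894/4367 - 128/529 = -1031902/2310143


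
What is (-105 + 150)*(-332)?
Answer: -14940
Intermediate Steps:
(-105 + 150)*(-332) = 45*(-332) = -14940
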